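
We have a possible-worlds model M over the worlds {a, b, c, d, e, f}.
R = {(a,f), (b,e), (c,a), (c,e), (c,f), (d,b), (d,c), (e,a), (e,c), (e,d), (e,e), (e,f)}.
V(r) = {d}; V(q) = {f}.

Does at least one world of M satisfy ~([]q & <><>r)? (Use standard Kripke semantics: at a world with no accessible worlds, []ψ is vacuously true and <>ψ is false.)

Let φ = ~([]q & <><>r). Evaluate φ at each world:
  a (successors {f}): φ is true.
  b (successors {e}): φ is true.
  c (successors {a, e, f}): φ is true.
  d (successors {b, c}): φ is true.
  e (successors {a, c, d, e, f}): φ is true.
  f (successors ∅): φ is true.
Detail at a (witness):
  At a: []q & <><>r is false, so ~([]q & <><>r) is true.
    At a: []q is true, <><>r is false, so []q & <><>r is false.
      At a: []q requires q at every successor {f}.
        At f: q is true.
      So []q is true at a.
      At a: <><>r requires <>r at some successor in {f}.
        At f: <>r is false.
      So <><>r is false at a.

Yes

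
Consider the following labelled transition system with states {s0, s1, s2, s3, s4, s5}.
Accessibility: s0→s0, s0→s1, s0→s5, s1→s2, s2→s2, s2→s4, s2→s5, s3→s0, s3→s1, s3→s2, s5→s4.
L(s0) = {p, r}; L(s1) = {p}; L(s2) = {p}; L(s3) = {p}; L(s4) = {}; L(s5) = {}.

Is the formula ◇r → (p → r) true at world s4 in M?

Recall that ◇ψ holds at a world iff ψ holds at some accessible world.
At s4: ◇r is false, p → r is true, so ◇r → (p → r) is true.
  At s4: no accessible worlds, so ◇r is false.

Yes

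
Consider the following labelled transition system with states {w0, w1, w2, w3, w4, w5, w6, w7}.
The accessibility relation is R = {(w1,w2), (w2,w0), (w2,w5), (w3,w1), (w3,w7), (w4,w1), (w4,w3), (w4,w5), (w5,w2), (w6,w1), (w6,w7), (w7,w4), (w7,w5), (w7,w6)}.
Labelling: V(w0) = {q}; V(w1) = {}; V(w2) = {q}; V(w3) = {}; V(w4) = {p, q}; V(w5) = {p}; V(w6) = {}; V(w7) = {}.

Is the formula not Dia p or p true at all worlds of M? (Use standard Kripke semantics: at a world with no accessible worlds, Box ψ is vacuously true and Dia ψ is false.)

Let φ = not Dia p or p. Evaluate φ at each world:
  w0 (successors ∅): φ is true.
  w1 (successors {w2}): φ is true.
  w2 (successors {w0, w5}): φ is false.
  w3 (successors {w1, w7}): φ is true.
  w4 (successors {w1, w3, w5}): φ is true.
  w5 (successors {w2}): φ is true.
  w6 (successors {w1, w7}): φ is true.
  w7 (successors {w4, w5, w6}): φ is false.
Detail at w2 (counterexample):
  At w2: not Dia p is false, p is false, so not Dia p or p is false.
    At w2: Dia p is true, so not Dia p is false.
      At w2: Dia p requires p at some successor in {w0, w5}.
        p holds at w5, so Dia p is true at w2.

No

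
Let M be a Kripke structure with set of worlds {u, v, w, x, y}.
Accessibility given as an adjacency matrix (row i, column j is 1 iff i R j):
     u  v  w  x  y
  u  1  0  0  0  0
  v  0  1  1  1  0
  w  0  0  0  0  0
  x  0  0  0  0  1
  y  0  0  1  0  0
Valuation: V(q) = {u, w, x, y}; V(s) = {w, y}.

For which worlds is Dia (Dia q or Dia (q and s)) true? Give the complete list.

u, v, x

Recall that Dia ψ holds at a world iff ψ holds at some accessible world.
Let φ = Dia (Dia q or Dia (q and s)). Evaluate φ at each world:
  u (successors {u}): φ is true.
  v (successors {v, w, x}): φ is true.
  w (successors ∅): φ is false.
  x (successors {y}): φ is true.
  y (successors {w}): φ is false.
For instance, at x:
  At x: Dia (Dia q or Dia (q and s)) requires Dia q or Dia (q and s) at some successor in {y}.
    Dia q or Dia (q and s) holds at y, so Dia (Dia q or Dia (q and s)) is true at x.
      At y: Dia q is true, Dia (q and s) is true, so Dia q or Dia (q and s) is true.
Satisfying worlds: {u, v, x}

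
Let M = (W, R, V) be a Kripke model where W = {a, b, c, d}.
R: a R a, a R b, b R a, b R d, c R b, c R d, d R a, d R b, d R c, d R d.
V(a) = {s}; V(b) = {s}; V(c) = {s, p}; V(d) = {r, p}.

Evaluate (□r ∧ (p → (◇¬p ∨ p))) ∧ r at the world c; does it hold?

Recall that □ψ holds at a world iff ψ holds at every accessible world, and ◇ψ holds iff ψ holds at some accessible world.
At c: □r ∧ (p → (◇¬p ∨ p)) is false, r is false, so (□r ∧ (p → (◇¬p ∨ p))) ∧ r is false.
  At c: □r is false, p → (◇¬p ∨ p) is true, so □r ∧ (p → (◇¬p ∨ p)) is false.
    At c: □r requires r at every successor {b, d}.
      r fails at b, so □r is false at c.
    At c: p is true, ◇¬p ∨ p is true, so p → (◇¬p ∨ p) is true.
      At c: ◇¬p is true, p is true, so ◇¬p ∨ p is true.

No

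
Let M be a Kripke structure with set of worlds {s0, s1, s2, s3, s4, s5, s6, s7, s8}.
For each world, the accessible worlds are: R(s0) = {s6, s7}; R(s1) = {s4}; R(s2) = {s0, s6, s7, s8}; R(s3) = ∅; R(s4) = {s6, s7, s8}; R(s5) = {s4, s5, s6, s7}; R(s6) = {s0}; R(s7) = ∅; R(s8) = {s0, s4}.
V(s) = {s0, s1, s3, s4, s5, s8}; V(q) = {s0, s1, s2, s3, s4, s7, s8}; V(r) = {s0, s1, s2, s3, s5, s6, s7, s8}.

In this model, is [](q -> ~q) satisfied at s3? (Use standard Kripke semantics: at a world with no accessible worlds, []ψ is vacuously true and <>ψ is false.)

At s3: no accessible worlds, so [](q -> ~q) holds vacuously.

Yes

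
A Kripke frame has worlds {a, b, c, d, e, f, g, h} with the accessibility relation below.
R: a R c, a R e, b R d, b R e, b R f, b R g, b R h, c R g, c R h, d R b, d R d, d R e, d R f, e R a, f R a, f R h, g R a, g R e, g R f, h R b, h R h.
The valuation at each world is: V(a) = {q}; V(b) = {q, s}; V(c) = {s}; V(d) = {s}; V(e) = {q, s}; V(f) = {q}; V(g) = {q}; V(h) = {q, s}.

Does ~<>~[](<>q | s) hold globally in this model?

Yes

Recall that []ψ holds at a world iff ψ holds at every accessible world, and <>ψ holds iff ψ holds at some accessible world.
Let φ = ~<>~[](<>q | s). Evaluate φ at each world:
  a (successors {c, e}): φ is true.
  b (successors {d, e, f, g, h}): φ is true.
  c (successors {g, h}): φ is true.
  d (successors {b, d, e, f}): φ is true.
  e (successors {a}): φ is true.
  f (successors {a, h}): φ is true.
  g (successors {a, e, f}): φ is true.
  h (successors {b, h}): φ is true.
For instance, at e:
  At e: <>~[](<>q | s) is false, so ~<>~[](<>q | s) is true.
    At e: <>~[](<>q | s) requires ~[](<>q | s) at some successor in {a}.
      At a: ~[](<>q | s) is false.
    So <>~[](<>q | s) is false at e.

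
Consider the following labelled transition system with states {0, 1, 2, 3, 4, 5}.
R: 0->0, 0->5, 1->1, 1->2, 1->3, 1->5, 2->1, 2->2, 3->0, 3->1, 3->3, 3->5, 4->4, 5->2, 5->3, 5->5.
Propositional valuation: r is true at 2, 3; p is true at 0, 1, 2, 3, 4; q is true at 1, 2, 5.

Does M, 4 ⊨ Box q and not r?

No

Recall that Box ψ holds at a world iff ψ holds at every accessible world, and Dia ψ holds iff ψ holds at some accessible world.
At 4: Box q is false, not r is true, so Box q and not r is false.
  At 4: Box q requires q at every successor {4}.
    q fails at 4, so Box q is false at 4.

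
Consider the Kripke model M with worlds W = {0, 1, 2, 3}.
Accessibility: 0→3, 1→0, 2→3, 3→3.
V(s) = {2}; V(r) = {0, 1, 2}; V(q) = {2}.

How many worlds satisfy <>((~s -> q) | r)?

Let φ = <>((~s -> q) | r). Evaluate φ at each world:
  0 (successors {3}): φ is false.
  1 (successors {0}): φ is true.
  2 (successors {3}): φ is false.
  3 (successors {3}): φ is false.
For instance, at 1:
  At 1: <>((~s -> q) | r) requires (~s -> q) | r at some successor in {0}.
    (~s -> q) | r holds at 0, so <>((~s -> q) | r) is true at 1.
Satisfying worlds: {1}

1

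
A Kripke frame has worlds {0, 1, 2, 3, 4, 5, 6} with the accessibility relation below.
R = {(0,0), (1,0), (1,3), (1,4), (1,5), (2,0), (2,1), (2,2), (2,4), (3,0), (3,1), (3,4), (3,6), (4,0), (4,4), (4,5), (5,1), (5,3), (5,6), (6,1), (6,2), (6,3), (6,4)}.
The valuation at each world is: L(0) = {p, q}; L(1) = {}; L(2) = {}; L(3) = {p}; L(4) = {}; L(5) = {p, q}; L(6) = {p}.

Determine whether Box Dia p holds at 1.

At 1: Box Dia p requires Dia p at every successor {0, 3, 4, 5}.
  At 0: Dia p is true.
  At 3: Dia p is true.
  At 4: Dia p is true.
  At 5: Dia p is true.
So Box Dia p is true at 1.

Yes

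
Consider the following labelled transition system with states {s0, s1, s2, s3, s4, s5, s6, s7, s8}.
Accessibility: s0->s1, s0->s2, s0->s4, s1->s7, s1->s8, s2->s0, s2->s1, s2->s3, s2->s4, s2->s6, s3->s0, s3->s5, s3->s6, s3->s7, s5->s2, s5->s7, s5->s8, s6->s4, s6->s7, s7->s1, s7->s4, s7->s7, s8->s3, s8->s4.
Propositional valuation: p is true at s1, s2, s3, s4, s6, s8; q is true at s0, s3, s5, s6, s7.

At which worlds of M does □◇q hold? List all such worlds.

s1, s4, s5

Recall that □ψ holds at a world iff ψ holds at every accessible world, and ◇ψ holds iff ψ holds at some accessible world.
Let φ = □◇q. Evaluate φ at each world:
  s0 (successors {s1, s2, s4}): φ is false.
  s1 (successors {s7, s8}): φ is true.
  s2 (successors {s0, s1, s3, s4, s6}): φ is false.
  s3 (successors {s0, s5, s6, s7}): φ is false.
  s4 (successors ∅): φ is true.
  s5 (successors {s2, s7, s8}): φ is true.
  s6 (successors {s4, s7}): φ is false.
  s7 (successors {s1, s4, s7}): φ is false.
  s8 (successors {s3, s4}): φ is false.
For instance, at s8:
  At s8: □◇q requires ◇q at every successor {s3, s4}.
    ◇q fails at s4, so □◇q is false at s8.
      At s4: no accessible worlds, so ◇q is false.
Satisfying worlds: {s1, s4, s5}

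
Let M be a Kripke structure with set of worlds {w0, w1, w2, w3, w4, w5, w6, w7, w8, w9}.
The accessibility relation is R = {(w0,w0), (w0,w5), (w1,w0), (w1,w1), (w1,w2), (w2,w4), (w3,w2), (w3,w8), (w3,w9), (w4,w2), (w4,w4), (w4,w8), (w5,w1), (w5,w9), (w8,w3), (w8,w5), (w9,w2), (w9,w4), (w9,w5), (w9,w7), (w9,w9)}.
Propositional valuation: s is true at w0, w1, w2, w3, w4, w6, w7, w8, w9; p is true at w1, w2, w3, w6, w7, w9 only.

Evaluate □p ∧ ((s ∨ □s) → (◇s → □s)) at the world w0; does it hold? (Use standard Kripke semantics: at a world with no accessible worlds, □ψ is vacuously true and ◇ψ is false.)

Recall that □ψ holds at a world iff ψ holds at every accessible world, and ◇ψ holds iff ψ holds at some accessible world.
At w0: □p is false, (s ∨ □s) → (◇s → □s) is false, so □p ∧ ((s ∨ □s) → (◇s → □s)) is false.
  At w0: □p requires p at every successor {w0, w5}.
    p fails at w0, so □p is false at w0.
  At w0: s ∨ □s is true, ◇s → □s is false, so (s ∨ □s) → (◇s → □s) is false.
    At w0: s is true, □s is false, so s ∨ □s is true.
      At w0: □s requires s at every successor {w0, w5}.
        s fails at w5, so □s is false at w0.
    At w0: ◇s is true, □s is false, so ◇s → □s is false.
      At w0: ◇s requires s at some successor in {w0, w5}.
        s holds at w0, so ◇s is true at w0.
      At w0: □s requires s at every successor {w0, w5}.
        s fails at w5, so □s is false at w0.

No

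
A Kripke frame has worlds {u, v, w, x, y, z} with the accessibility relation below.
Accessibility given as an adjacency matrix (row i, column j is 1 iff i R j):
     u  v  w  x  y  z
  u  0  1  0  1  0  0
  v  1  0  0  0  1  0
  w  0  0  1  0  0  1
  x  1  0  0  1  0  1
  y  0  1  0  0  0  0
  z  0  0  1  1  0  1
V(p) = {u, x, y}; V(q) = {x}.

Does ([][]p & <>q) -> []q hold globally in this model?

Yes

Let φ = ([][]p & <>q) -> []q. Evaluate φ at each world:
  u (successors {v, x}): φ is true.
  v (successors {u, y}): φ is true.
  w (successors {w, z}): φ is true.
  x (successors {u, x, z}): φ is true.
  y (successors {v}): φ is true.
  z (successors {w, x, z}): φ is true.
For instance, at w:
  At w: [][]p & <>q is false, []q is false, so ([][]p & <>q) -> []q is true.
    At w: [][]p is false, <>q is false, so [][]p & <>q is false.
      At w: [][]p requires []p at every successor {w, z}.
        []p fails at w, so [][]p is false at w.
      At w: <>q requires q at some successor in {w, z}.
        At w: q is false.
        At z: q is false.
      So <>q is false at w.
    At w: []q requires q at every successor {w, z}.
      q fails at w, so []q is false at w.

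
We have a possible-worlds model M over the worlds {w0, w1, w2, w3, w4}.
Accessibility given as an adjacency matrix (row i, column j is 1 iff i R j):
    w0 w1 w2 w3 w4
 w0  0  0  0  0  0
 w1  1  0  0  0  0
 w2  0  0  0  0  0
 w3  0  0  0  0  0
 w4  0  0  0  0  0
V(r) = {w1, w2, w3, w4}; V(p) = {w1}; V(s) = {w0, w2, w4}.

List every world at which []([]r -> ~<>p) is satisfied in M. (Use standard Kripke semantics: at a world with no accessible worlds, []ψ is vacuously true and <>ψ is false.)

w0, w1, w2, w3, w4

Recall that []ψ holds at a world iff ψ holds at every accessible world, and <>ψ holds iff ψ holds at some accessible world.
Let φ = []([]r -> ~<>p). Evaluate φ at each world:
  w0 (successors ∅): φ is true.
  w1 (successors {w0}): φ is true.
  w2 (successors ∅): φ is true.
  w3 (successors ∅): φ is true.
  w4 (successors ∅): φ is true.
For instance, at w1:
  At w1: []([]r -> ~<>p) requires []r -> ~<>p at every successor {w0}.
      At w0: []r is true, ~<>p is true, so []r -> ~<>p is true.
  So []([]r -> ~<>p) is true at w1.
Satisfying worlds: {w0, w1, w2, w3, w4}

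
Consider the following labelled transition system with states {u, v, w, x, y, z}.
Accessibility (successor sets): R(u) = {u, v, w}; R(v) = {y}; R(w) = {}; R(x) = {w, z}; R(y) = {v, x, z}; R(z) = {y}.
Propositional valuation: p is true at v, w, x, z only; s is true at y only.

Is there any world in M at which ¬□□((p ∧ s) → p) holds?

Recall that □ψ holds at a world iff ψ holds at every accessible world, and ◇ψ holds iff ψ holds at some accessible world.
Let φ = ¬□□((p ∧ s) → p). Evaluate φ at each world:
  u (successors {u, v, w}): φ is false.
  v (successors {y}): φ is false.
  w (successors ∅): φ is false.
  x (successors {w, z}): φ is false.
  y (successors {v, x, z}): φ is false.
  z (successors {y}): φ is false.
For instance, at y:
  At y: □□((p ∧ s) → p) is true, so ¬□□((p ∧ s) → p) is false.
    At y: □□((p ∧ s) → p) requires □((p ∧ s) → p) at every successor {v, x, z}.
      At v: □((p ∧ s) → p) is true.
      At x: □((p ∧ s) → p) is true.
      At z: □((p ∧ s) → p) is true.
    So □□((p ∧ s) → p) is true at y.

No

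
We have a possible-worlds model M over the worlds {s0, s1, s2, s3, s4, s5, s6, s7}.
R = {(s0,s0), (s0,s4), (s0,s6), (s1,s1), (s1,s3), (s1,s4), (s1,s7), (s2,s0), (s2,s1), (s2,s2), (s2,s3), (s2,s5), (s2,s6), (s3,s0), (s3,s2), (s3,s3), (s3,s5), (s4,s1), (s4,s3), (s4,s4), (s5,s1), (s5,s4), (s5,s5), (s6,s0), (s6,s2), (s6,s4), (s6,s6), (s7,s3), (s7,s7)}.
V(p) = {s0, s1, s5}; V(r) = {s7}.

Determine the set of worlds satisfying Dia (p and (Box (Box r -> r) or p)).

Let φ = Dia (p and (Box (Box r -> r) or p)). Evaluate φ at each world:
  s0 (successors {s0, s4, s6}): φ is true.
  s1 (successors {s1, s3, s4, s7}): φ is true.
  s2 (successors {s0, s1, s2, s3, s5, s6}): φ is true.
  s3 (successors {s0, s2, s3, s5}): φ is true.
  s4 (successors {s1, s3, s4}): φ is true.
  s5 (successors {s1, s4, s5}): φ is true.
  s6 (successors {s0, s2, s4, s6}): φ is true.
  s7 (successors {s3, s7}): φ is false.
For instance, at s7:
  At s7: Dia (p and (Box (Box r -> r) or p)) requires p and (Box (Box r -> r) or p) at some successor in {s3, s7}.
    At s3: p and (Box (Box r -> r) or p) is false.
    At s7: p and (Box (Box r -> r) or p) is false.
  So Dia (p and (Box (Box r -> r) or p)) is false at s7.
Satisfying worlds: {s0, s1, s2, s3, s4, s5, s6}

s0, s1, s2, s3, s4, s5, s6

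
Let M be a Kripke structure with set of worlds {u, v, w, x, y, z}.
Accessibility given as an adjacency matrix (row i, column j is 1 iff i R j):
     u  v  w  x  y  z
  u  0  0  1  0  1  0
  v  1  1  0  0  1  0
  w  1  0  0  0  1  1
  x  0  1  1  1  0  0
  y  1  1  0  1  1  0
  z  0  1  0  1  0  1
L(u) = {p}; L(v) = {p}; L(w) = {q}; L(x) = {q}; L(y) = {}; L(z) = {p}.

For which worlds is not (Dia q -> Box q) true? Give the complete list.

u, x, y, z

Let φ = not (Dia q -> Box q). Evaluate φ at each world:
  u (successors {w, y}): φ is true.
  v (successors {u, v, y}): φ is false.
  w (successors {u, y, z}): φ is false.
  x (successors {v, w, x}): φ is true.
  y (successors {u, v, x, y}): φ is true.
  z (successors {v, x, z}): φ is true.
For instance, at y:
  At y: Dia q -> Box q is false, so not (Dia q -> Box q) is true.
    At y: Dia q is true, Box q is false, so Dia q -> Box q is false.
      At y: Dia q requires q at some successor in {u, v, x, y}.
        q holds at x, so Dia q is true at y.
      At y: Box q requires q at every successor {u, v, x, y}.
        q fails at u, so Box q is false at y.
Satisfying worlds: {u, x, y, z}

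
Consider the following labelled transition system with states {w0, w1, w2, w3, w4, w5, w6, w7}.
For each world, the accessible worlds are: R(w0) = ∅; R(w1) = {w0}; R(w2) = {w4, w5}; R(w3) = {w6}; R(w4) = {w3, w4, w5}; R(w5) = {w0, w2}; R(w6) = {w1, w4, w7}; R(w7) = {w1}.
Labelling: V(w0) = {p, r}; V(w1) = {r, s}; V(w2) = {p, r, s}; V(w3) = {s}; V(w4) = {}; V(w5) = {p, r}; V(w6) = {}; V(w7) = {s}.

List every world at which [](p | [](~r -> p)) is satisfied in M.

Let φ = [](p | [](~r -> p)). Evaluate φ at each world:
  w0 (successors ∅): φ is true.
  w1 (successors {w0}): φ is true.
  w2 (successors {w4, w5}): φ is false.
  w3 (successors {w6}): φ is false.
  w4 (successors {w3, w4, w5}): φ is false.
  w5 (successors {w0, w2}): φ is true.
  w6 (successors {w1, w4, w7}): φ is false.
  w7 (successors {w1}): φ is true.
For instance, at w1:
  At w1: [](p | [](~r -> p)) requires p | [](~r -> p) at every successor {w0}.
      At w0: p is true, [](~r -> p) is true, so p | [](~r -> p) is true.
  So [](p | [](~r -> p)) is true at w1.
Satisfying worlds: {w0, w1, w5, w7}

w0, w1, w5, w7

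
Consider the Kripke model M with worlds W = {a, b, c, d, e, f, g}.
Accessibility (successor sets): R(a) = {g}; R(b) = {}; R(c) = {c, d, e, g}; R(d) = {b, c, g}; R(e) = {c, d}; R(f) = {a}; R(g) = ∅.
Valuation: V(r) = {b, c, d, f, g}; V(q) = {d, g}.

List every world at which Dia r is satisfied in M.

a, c, d, e

Recall that Dia ψ holds at a world iff ψ holds at some accessible world.
Let φ = Dia r. Evaluate φ at each world:
  a (successors {g}): φ is true.
  b (successors ∅): φ is false.
  c (successors {c, d, e, g}): φ is true.
  d (successors {b, c, g}): φ is true.
  e (successors {c, d}): φ is true.
  f (successors {a}): φ is false.
  g (successors ∅): φ is false.
For instance, at e:
  At e: Dia r requires r at some successor in {c, d}.
    r holds at c, so Dia r is true at e.
Satisfying worlds: {a, c, d, e}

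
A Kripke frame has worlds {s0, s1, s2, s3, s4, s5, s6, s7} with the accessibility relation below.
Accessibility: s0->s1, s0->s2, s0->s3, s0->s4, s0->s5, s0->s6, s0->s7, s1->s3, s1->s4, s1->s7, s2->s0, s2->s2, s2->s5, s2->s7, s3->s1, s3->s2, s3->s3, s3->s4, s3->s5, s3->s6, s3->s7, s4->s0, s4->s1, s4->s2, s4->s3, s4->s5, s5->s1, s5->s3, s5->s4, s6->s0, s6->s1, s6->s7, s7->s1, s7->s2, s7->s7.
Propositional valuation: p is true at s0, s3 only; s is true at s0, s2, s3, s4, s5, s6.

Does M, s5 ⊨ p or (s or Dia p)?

At s5: p is false, s or Dia p is true, so p or (s or Dia p) is true.
  At s5: s is true, Dia p is true, so s or Dia p is true.
    At s5: Dia p requires p at some successor in {s1, s3, s4}.
      p holds at s3, so Dia p is true at s5.

Yes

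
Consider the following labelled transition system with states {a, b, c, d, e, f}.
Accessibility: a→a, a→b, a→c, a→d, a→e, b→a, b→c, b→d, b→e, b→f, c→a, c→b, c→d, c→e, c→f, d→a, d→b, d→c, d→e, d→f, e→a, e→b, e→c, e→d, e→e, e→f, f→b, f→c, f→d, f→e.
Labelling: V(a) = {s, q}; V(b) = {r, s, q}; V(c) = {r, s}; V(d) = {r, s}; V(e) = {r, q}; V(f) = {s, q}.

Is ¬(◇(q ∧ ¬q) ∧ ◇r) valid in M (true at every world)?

Let φ = ¬(◇(q ∧ ¬q) ∧ ◇r). Evaluate φ at each world:
  a (successors {a, b, c, d, e}): φ is true.
  b (successors {a, c, d, e, f}): φ is true.
  c (successors {a, b, d, e, f}): φ is true.
  d (successors {a, b, c, e, f}): φ is true.
  e (successors {a, b, c, d, e, f}): φ is true.
  f (successors {b, c, d, e}): φ is true.
For instance, at d:
  At d: ◇(q ∧ ¬q) ∧ ◇r is false, so ¬(◇(q ∧ ¬q) ∧ ◇r) is true.
    At d: ◇(q ∧ ¬q) is false, ◇r is true, so ◇(q ∧ ¬q) ∧ ◇r is false.
      At d: ◇(q ∧ ¬q) requires q ∧ ¬q at some successor in {a, b, c, e, f}.
        At a: q ∧ ¬q is false.
        At b: q ∧ ¬q is false.
        At c: q ∧ ¬q is false.
        At e: q ∧ ¬q is false.
        At f: q ∧ ¬q is false.
      So ◇(q ∧ ¬q) is false at d.
      At d: ◇r requires r at some successor in {a, b, c, e, f}.
        r holds at b, so ◇r is true at d.

Yes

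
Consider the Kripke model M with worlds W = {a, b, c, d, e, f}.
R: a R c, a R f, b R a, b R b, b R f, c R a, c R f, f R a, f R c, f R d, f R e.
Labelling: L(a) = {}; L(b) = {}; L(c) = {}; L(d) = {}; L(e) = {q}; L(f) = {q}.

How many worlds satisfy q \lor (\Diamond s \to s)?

6

Let φ = q \lor (\Diamond s \to s). Evaluate φ at each world:
  a (successors {c, f}): φ is true.
  b (successors {a, b, f}): φ is true.
  c (successors {a, f}): φ is true.
  d (successors ∅): φ is true.
  e (successors ∅): φ is true.
  f (successors {a, c, d, e}): φ is true.
For instance, at b:
  At b: q is false, \Diamond s \to s is true, so q \lor (\Diamond s \to s) is true.
    At b: \Diamond s is false, s is false, so \Diamond s \to s is true.
      At b: \Diamond s requires s at some successor in {a, b, f}.
        At a: s is false.
        At b: s is false.
        At f: s is false.
      So \Diamond s is false at b.
Satisfying worlds: {a, b, c, d, e, f}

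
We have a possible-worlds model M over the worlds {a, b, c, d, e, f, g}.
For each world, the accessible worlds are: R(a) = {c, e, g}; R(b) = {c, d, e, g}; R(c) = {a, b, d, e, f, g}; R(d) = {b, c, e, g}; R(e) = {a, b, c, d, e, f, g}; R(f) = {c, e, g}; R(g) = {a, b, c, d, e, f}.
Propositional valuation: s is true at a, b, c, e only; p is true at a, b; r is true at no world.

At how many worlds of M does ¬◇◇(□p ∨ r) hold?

7

Let φ = ¬◇◇(□p ∨ r). Evaluate φ at each world:
  a (successors {c, e, g}): φ is true.
  b (successors {c, d, e, g}): φ is true.
  c (successors {a, b, d, e, f, g}): φ is true.
  d (successors {b, c, e, g}): φ is true.
  e (successors {a, b, c, d, e, f, g}): φ is true.
  f (successors {c, e, g}): φ is true.
  g (successors {a, b, c, d, e, f}): φ is true.
For instance, at a:
  At a: ◇◇(□p ∨ r) is false, so ¬◇◇(□p ∨ r) is true.
    At a: ◇◇(□p ∨ r) requires ◇(□p ∨ r) at some successor in {c, e, g}.
      At c: ◇(□p ∨ r) is false.
      At e: ◇(□p ∨ r) is false.
      At g: ◇(□p ∨ r) is false.
    So ◇◇(□p ∨ r) is false at a.
Satisfying worlds: {a, b, c, d, e, f, g}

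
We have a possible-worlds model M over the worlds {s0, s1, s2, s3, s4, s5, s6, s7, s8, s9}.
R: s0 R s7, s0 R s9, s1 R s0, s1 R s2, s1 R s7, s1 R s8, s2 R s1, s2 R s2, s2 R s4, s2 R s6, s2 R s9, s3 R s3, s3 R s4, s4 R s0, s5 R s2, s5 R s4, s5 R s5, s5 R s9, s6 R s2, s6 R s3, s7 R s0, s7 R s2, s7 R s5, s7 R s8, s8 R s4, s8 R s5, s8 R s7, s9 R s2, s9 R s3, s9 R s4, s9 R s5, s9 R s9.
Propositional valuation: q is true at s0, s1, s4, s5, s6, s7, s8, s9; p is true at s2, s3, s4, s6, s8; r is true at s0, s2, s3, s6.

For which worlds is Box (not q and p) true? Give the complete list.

s6

Let φ = Box (not q and p). Evaluate φ at each world:
  s0 (successors {s7, s9}): φ is false.
  s1 (successors {s0, s2, s7, s8}): φ is false.
  s2 (successors {s1, s2, s4, s6, s9}): φ is false.
  s3 (successors {s3, s4}): φ is false.
  s4 (successors {s0}): φ is false.
  s5 (successors {s2, s4, s5, s9}): φ is false.
  s6 (successors {s2, s3}): φ is true.
  s7 (successors {s0, s2, s5, s8}): φ is false.
  s8 (successors {s4, s5, s7}): φ is false.
  s9 (successors {s2, s3, s4, s5, s9}): φ is false.
For instance, at s0:
  At s0: Box (not q and p) requires not q and p at every successor {s7, s9}.
    not q and p fails at s7, so Box (not q and p) is false at s0.
Satisfying worlds: {s6}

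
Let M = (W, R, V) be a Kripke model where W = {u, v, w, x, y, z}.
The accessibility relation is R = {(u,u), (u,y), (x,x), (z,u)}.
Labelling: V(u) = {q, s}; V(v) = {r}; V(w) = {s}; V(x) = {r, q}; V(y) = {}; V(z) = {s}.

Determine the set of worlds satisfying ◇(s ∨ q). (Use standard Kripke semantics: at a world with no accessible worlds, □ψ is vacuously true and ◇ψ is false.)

u, x, z

Recall that ◇ψ holds at a world iff ψ holds at some accessible world.
Let φ = ◇(s ∨ q). Evaluate φ at each world:
  u (successors {u, y}): φ is true.
  v (successors ∅): φ is false.
  w (successors ∅): φ is false.
  x (successors {x}): φ is true.
  y (successors ∅): φ is false.
  z (successors {u}): φ is true.
For instance, at x:
  At x: ◇(s ∨ q) requires s ∨ q at some successor in {x}.
    s ∨ q holds at x, so ◇(s ∨ q) is true at x.
Satisfying worlds: {u, x, z}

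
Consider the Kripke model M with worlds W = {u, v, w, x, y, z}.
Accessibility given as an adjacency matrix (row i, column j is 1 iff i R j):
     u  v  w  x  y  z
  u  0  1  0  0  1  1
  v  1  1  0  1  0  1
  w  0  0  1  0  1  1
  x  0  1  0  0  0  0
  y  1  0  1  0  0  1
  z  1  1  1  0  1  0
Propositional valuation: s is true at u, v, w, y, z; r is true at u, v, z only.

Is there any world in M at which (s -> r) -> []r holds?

Yes

Recall that []ψ holds at a world iff ψ holds at every accessible world, and <>ψ holds iff ψ holds at some accessible world.
Let φ = (s -> r) -> []r. Evaluate φ at each world:
  u (successors {v, y, z}): φ is false.
  v (successors {u, v, x, z}): φ is false.
  w (successors {w, y, z}): φ is true.
  x (successors {v}): φ is true.
  y (successors {u, w, z}): φ is true.
  z (successors {u, v, w, y}): φ is false.
Detail at w (witness):
  At w: s -> r is false, []r is false, so (s -> r) -> []r is true.
    At w: []r requires r at every successor {w, y, z}.
      r fails at w, so []r is false at w.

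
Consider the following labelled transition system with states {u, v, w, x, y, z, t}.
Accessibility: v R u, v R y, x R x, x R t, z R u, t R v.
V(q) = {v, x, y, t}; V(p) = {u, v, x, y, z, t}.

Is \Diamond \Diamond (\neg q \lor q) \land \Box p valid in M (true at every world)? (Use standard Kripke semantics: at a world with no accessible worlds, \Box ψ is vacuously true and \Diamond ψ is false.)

Let φ = \Diamond \Diamond (\neg q \lor q) \land \Box p. Evaluate φ at each world:
  u (successors ∅): φ is false.
  v (successors {u, y}): φ is false.
  w (successors ∅): φ is false.
  x (successors {x, t}): φ is true.
  y (successors ∅): φ is false.
  z (successors {u}): φ is false.
  t (successors {v}): φ is true.
Detail at u (counterexample):
  At u: \Diamond \Diamond (\neg q \lor q) is false, \Box p is true, so \Diamond \Diamond (\neg q \lor q) \land \Box p is false.
    At u: no accessible worlds, so \Diamond \Diamond (\neg q \lor q) is false.
    At u: no accessible worlds, so \Box p holds vacuously.

No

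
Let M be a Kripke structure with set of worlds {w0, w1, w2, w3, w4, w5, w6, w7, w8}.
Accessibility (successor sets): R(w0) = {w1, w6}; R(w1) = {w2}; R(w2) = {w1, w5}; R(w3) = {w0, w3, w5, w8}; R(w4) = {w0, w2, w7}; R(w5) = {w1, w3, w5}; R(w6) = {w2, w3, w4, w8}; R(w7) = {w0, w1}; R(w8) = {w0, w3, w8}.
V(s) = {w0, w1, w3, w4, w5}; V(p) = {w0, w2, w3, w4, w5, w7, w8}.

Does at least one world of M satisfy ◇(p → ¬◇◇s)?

Let φ = ◇(p → ¬◇◇s). Evaluate φ at each world:
  w0 (successors {w1, w6}): φ is true.
  w1 (successors {w2}): φ is false.
  w2 (successors {w1, w5}): φ is true.
  w3 (successors {w0, w3, w5, w8}): φ is false.
  w4 (successors {w0, w2, w7}): φ is false.
  w5 (successors {w1, w3, w5}): φ is true.
  w6 (successors {w2, w3, w4, w8}): φ is false.
  w7 (successors {w0, w1}): φ is true.
  w8 (successors {w0, w3, w8}): φ is false.
Detail at w0 (witness):
  At w0: ◇(p → ¬◇◇s) requires p → ¬◇◇s at some successor in {w1, w6}.
    p → ¬◇◇s holds at w1, so ◇(p → ¬◇◇s) is true at w0.
      At w1: p is false, ¬◇◇s is false, so p → ¬◇◇s is true.

Yes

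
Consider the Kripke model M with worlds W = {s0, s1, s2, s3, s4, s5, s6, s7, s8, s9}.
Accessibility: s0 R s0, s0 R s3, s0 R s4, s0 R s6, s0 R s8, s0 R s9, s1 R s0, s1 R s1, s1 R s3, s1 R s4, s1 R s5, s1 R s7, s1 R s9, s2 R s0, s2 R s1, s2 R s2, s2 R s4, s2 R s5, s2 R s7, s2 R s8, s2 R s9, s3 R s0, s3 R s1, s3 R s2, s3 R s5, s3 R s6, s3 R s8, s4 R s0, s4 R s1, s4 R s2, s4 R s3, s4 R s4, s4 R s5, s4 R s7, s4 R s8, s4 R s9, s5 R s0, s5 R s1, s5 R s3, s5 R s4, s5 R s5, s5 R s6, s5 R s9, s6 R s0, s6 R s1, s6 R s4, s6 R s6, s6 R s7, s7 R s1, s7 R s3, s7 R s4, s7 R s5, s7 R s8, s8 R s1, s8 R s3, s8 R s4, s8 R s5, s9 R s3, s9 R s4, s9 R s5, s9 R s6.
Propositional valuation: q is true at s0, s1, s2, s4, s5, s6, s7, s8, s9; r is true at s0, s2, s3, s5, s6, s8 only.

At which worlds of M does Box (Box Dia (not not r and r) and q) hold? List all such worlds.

Let φ = Box (Box Dia (not not r and r) and q). Evaluate φ at each world:
  s0 (successors {s0, s3, s4, s6, s8, s9}): φ is false.
  s1 (successors {s0, s1, s3, s4, s5, s7, s9}): φ is false.
  s2 (successors {s0, s1, s2, s4, s5, s7, s8, s9}): φ is true.
  s3 (successors {s0, s1, s2, s5, s6, s8}): φ is true.
  s4 (successors {s0, s1, s2, s3, s4, s5, s7, s8, s9}): φ is false.
  s5 (successors {s0, s1, s3, s4, s5, s6, s9}): φ is false.
  s6 (successors {s0, s1, s4, s6, s7}): φ is true.
  s7 (successors {s1, s3, s4, s5, s8}): φ is false.
  s8 (successors {s1, s3, s4, s5}): φ is false.
  s9 (successors {s3, s4, s5, s6}): φ is false.
For instance, at s5:
  At s5: Box (Box Dia (not not r and r) and q) requires Box Dia (not not r and r) and q at every successor {s0, s1, s3, s4, s5, s6, s9}.
    Box Dia (not not r and r) and q fails at s3, so Box (Box Dia (not not r and r) and q) is false at s5.
      At s3: Box Dia (not not r and r) is true, q is false, so Box Dia (not not r and r) and q is false.
Satisfying worlds: {s2, s3, s6}

s2, s3, s6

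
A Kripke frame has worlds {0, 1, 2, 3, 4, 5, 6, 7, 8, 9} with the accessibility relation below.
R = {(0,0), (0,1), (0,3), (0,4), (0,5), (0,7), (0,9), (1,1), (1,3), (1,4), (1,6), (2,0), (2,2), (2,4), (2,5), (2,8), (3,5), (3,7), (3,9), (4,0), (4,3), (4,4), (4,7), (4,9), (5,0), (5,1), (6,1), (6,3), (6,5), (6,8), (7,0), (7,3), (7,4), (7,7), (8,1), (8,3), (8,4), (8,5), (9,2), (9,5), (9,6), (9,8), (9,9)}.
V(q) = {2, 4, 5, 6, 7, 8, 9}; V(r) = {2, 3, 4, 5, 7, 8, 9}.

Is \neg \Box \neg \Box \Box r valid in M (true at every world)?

Let φ = \neg \Box \neg \Box \Box r. Evaluate φ at each world:
  0 (successors {0, 1, 3, 4, 5, 7, 9}): φ is false.
  1 (successors {1, 3, 4, 6}): φ is false.
  2 (successors {0, 2, 4, 5, 8}): φ is false.
  3 (successors {5, 7, 9}): φ is false.
  4 (successors {0, 3, 4, 7, 9}): φ is false.
  5 (successors {0, 1}): φ is false.
  6 (successors {1, 3, 5, 8}): φ is false.
  7 (successors {0, 3, 4, 7}): φ is false.
  8 (successors {1, 3, 4, 5}): φ is false.
  9 (successors {2, 5, 6, 8, 9}): φ is false.
Detail at 0 (counterexample):
  At 0: \Box \neg \Box \Box r is true, so \neg \Box \neg \Box \Box r is false.
    At 0: \Box \neg \Box \Box r requires \neg \Box \Box r at every successor {0, 1, 3, 4, 5, 7, 9}.
      At 0: \neg \Box \Box r is true.
      At 1: \neg \Box \Box r is true.
      At 3: \neg \Box \Box r is true.
      At 4: \neg \Box \Box r is true.
      At 5: \neg \Box \Box r is true.
      At 7: \neg \Box \Box r is true.
      At 9: \neg \Box \Box r is true.
    So \Box \neg \Box \Box r is true at 0.

No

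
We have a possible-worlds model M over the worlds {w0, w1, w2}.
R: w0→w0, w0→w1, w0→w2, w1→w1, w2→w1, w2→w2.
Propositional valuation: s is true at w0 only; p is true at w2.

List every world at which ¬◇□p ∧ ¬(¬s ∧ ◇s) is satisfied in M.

Let φ = ¬◇□p ∧ ¬(¬s ∧ ◇s). Evaluate φ at each world:
  w0 (successors {w0, w1, w2}): φ is true.
  w1 (successors {w1}): φ is true.
  w2 (successors {w1, w2}): φ is true.
For instance, at w1:
  At w1: ¬◇□p is true, ¬(¬s ∧ ◇s) is true, so ¬◇□p ∧ ¬(¬s ∧ ◇s) is true.
    At w1: ◇□p is false, so ¬◇□p is true.
      At w1: ◇□p requires □p at some successor in {w1}.
        At w1: □p is false.
      So ◇□p is false at w1.
    At w1: ¬s ∧ ◇s is false, so ¬(¬s ∧ ◇s) is true.
      At w1: ¬s is true, ◇s is false, so ¬s ∧ ◇s is false.
Satisfying worlds: {w0, w1, w2}

w0, w1, w2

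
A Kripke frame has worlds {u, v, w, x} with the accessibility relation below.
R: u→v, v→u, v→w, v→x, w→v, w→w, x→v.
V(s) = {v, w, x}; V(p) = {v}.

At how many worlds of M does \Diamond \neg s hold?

Let φ = \Diamond \neg s. Evaluate φ at each world:
  u (successors {v}): φ is false.
  v (successors {u, w, x}): φ is true.
  w (successors {v, w}): φ is false.
  x (successors {v}): φ is false.
For instance, at w:
  At w: \Diamond \neg s requires \neg s at some successor in {v, w}.
    At v: \neg s is false.
    At w: \neg s is false.
  So \Diamond \neg s is false at w.
Satisfying worlds: {v}

1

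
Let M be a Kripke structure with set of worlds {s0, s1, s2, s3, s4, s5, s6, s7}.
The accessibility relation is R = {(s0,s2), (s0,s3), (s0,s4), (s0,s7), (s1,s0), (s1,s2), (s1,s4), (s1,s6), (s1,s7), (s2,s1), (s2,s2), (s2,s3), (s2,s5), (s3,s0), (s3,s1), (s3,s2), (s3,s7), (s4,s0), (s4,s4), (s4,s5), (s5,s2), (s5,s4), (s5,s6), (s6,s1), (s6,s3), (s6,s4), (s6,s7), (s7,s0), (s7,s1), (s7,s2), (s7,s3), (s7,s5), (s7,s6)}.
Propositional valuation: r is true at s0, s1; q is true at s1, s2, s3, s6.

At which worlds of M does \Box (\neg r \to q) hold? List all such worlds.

Let φ = \Box (\neg r \to q). Evaluate φ at each world:
  s0 (successors {s2, s3, s4, s7}): φ is false.
  s1 (successors {s0, s2, s4, s6, s7}): φ is false.
  s2 (successors {s1, s2, s3, s5}): φ is false.
  s3 (successors {s0, s1, s2, s7}): φ is false.
  s4 (successors {s0, s4, s5}): φ is false.
  s5 (successors {s2, s4, s6}): φ is false.
  s6 (successors {s1, s3, s4, s7}): φ is false.
  s7 (successors {s0, s1, s2, s3, s5, s6}): φ is false.
For instance, at s1:
  At s1: \Box (\neg r \to q) requires \neg r \to q at every successor {s0, s2, s4, s6, s7}.
    \neg r \to q fails at s4, so \Box (\neg r \to q) is false at s1.
Satisfying worlds: none.

none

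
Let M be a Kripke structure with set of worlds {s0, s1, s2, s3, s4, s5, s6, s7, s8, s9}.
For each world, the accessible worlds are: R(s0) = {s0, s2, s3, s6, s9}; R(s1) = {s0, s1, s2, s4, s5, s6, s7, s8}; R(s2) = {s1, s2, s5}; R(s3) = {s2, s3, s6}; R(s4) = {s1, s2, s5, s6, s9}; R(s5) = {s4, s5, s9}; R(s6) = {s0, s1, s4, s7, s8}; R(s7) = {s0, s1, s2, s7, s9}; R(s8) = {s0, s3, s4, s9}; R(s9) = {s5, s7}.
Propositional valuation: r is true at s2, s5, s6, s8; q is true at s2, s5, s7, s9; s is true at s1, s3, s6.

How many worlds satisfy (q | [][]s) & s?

Let φ = (q | [][]s) & s. Evaluate φ at each world:
  s0 (successors {s0, s2, s3, s6, s9}): φ is false.
  s1 (successors {s0, s1, s2, s4, s5, s6, s7, s8}): φ is false.
  s2 (successors {s1, s2, s5}): φ is false.
  s3 (successors {s2, s3, s6}): φ is false.
  s4 (successors {s1, s2, s5, s6, s9}): φ is false.
  s5 (successors {s4, s5, s9}): φ is false.
  s6 (successors {s0, s1, s4, s7, s8}): φ is false.
  s7 (successors {s0, s1, s2, s7, s9}): φ is false.
  s8 (successors {s0, s3, s4, s9}): φ is false.
  s9 (successors {s5, s7}): φ is false.
For instance, at s4:
  At s4: q | [][]s is false, s is false, so (q | [][]s) & s is false.
    At s4: q is false, [][]s is false, so q | [][]s is false.
      At s4: [][]s requires []s at every successor {s1, s2, s5, s6, s9}.
        []s fails at s1, so [][]s is false at s4.
Satisfying worlds: none.

0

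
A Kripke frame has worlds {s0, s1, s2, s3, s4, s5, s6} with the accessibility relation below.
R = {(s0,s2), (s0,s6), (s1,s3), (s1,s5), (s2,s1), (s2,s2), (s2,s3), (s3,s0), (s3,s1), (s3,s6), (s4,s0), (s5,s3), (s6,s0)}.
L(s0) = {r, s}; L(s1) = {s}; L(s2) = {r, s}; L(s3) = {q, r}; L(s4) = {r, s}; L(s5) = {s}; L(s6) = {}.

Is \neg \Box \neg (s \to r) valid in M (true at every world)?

Yes

Recall that \Box ψ holds at a world iff ψ holds at every accessible world, and \Diamond ψ holds iff ψ holds at some accessible world.
Let φ = \neg \Box \neg (s \to r). Evaluate φ at each world:
  s0 (successors {s2, s6}): φ is true.
  s1 (successors {s3, s5}): φ is true.
  s2 (successors {s1, s2, s3}): φ is true.
  s3 (successors {s0, s1, s6}): φ is true.
  s4 (successors {s0}): φ is true.
  s5 (successors {s3}): φ is true.
  s6 (successors {s0}): φ is true.
For instance, at s6:
  At s6: \Box \neg (s \to r) is false, so \neg \Box \neg (s \to r) is true.
    At s6: \Box \neg (s \to r) requires \neg (s \to r) at every successor {s0}.
      \neg (s \to r) fails at s0, so \Box \neg (s \to r) is false at s6.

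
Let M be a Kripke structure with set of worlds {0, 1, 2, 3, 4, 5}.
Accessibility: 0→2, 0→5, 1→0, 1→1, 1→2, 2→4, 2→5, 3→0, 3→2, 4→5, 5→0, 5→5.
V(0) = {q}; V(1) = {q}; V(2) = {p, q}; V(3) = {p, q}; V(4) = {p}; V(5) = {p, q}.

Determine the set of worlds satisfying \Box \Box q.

2, 4, 5

Let φ = \Box \Box q. Evaluate φ at each world:
  0 (successors {2, 5}): φ is false.
  1 (successors {0, 1, 2}): φ is false.
  2 (successors {4, 5}): φ is true.
  3 (successors {0, 2}): φ is false.
  4 (successors {5}): φ is true.
  5 (successors {0, 5}): φ is true.
For instance, at 0:
  At 0: \Box \Box q requires \Box q at every successor {2, 5}.
    \Box q fails at 2, so \Box \Box q is false at 0.
      At 2: \Box q requires q at every successor {4, 5}.
        q fails at 4, so \Box q is false at 2.
Satisfying worlds: {2, 4, 5}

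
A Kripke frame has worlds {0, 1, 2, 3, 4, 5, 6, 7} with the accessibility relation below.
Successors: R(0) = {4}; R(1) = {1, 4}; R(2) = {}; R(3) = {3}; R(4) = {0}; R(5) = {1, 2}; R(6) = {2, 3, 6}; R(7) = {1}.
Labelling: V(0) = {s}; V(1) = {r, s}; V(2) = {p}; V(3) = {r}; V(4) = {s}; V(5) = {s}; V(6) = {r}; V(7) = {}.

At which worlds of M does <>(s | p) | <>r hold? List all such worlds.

Let φ = <>(s | p) | <>r. Evaluate φ at each world:
  0 (successors {4}): φ is true.
  1 (successors {1, 4}): φ is true.
  2 (successors ∅): φ is false.
  3 (successors {3}): φ is true.
  4 (successors {0}): φ is true.
  5 (successors {1, 2}): φ is true.
  6 (successors {2, 3, 6}): φ is true.
  7 (successors {1}): φ is true.
For instance, at 0:
  At 0: <>(s | p) is true, <>r is false, so <>(s | p) | <>r is true.
    At 0: <>(s | p) requires s | p at some successor in {4}.
      s | p holds at 4, so <>(s | p) is true at 0.
    At 0: <>r requires r at some successor in {4}.
      At 4: r is false.
    So <>r is false at 0.
Satisfying worlds: {0, 1, 3, 4, 5, 6, 7}

0, 1, 3, 4, 5, 6, 7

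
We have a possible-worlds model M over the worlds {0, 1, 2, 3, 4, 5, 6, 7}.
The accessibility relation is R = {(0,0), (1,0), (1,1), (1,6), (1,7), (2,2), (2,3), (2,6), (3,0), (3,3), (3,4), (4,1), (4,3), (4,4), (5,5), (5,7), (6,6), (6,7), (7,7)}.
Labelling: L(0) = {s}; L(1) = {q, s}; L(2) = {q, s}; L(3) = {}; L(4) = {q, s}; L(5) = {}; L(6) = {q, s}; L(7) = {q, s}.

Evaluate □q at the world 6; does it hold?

At 6: □q requires q at every successor {6, 7}.
  At 6: q is true.
  At 7: q is true.
So □q is true at 6.

Yes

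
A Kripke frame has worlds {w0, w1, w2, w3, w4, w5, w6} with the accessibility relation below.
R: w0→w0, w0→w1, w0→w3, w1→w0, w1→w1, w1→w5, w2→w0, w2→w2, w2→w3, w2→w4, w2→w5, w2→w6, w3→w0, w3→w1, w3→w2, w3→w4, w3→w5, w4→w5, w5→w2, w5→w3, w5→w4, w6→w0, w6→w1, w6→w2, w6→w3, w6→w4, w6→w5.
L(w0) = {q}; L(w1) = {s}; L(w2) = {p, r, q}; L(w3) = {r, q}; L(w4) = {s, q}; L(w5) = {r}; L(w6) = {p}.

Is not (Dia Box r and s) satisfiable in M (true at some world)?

Yes

Let φ = not (Dia Box r and s). Evaluate φ at each world:
  w0 (successors {w0, w1, w3}): φ is true.
  w1 (successors {w0, w1, w5}): φ is true.
  w2 (successors {w0, w2, w3, w4, w5, w6}): φ is true.
  w3 (successors {w0, w1, w2, w4, w5}): φ is true.
  w4 (successors {w5}): φ is true.
  w5 (successors {w2, w3, w4}): φ is true.
  w6 (successors {w0, w1, w2, w3, w4, w5}): φ is true.
Detail at w0 (witness):
  At w0: Dia Box r and s is false, so not (Dia Box r and s) is true.
    At w0: Dia Box r is false, s is false, so Dia Box r and s is false.
      At w0: Dia Box r requires Box r at some successor in {w0, w1, w3}.
        At w0: Box r is false.
        At w1: Box r is false.
        At w3: Box r is false.
      So Dia Box r is false at w0.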